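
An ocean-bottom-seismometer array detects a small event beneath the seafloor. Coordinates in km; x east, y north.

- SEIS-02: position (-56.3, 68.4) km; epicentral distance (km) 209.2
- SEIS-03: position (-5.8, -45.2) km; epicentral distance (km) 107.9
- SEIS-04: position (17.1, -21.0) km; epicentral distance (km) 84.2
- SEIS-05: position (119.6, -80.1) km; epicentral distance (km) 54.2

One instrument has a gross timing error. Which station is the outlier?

SEIS-02

Solve using three stations at a time. Using SEIS-03, SEIS-04, SEIS-05 (subtract circle equations pairwise → linear system) gives (x, y) ≈ (100.9, -29.2).
Distances from that point to each station vs reported:
  SEIS-02: calculated 185.0 vs reported 209.2 → residual 24.2 km
  SEIS-03: calculated 107.9 vs reported 107.9 → residual 0.0 km
  SEIS-04: calculated 84.2 vs reported 84.2 → residual 0.0 km
  SEIS-05: calculated 54.2 vs reported 54.2 → residual 0.0 km
SEIS-03, SEIS-04, SEIS-05 are mutually consistent (residuals ≈ 0); SEIS-02 is off by 24.2 km.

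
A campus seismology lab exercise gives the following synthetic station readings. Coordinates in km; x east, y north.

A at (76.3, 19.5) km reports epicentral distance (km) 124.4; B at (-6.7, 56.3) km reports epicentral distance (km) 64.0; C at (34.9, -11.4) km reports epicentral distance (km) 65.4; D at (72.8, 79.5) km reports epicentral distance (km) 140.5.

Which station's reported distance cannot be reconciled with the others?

C

Solve using three stations at a time. Using A, B, D (subtract circle equations pairwise → linear system) gives (x, y) ≈ (-47.5, 6.8).
Distances from that point to each station vs reported:
  A: calculated 124.5 vs reported 124.4 → residual 0.1 km
  B: calculated 64.1 vs reported 64.0 → residual 0.1 km
  C: calculated 84.4 vs reported 65.4 → residual 19.0 km
  D: calculated 140.6 vs reported 140.5 → residual 0.1 km
A, B, D are mutually consistent (residuals ≈ 0); C is off by 19.0 km.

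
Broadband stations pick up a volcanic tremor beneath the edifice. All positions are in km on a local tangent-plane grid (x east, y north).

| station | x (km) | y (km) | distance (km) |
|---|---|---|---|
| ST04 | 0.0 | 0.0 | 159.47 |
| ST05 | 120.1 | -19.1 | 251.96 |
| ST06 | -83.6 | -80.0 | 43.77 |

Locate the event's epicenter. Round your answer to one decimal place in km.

Circle about each station: x² + y² = 159.47²; (x − 120.1)² + (y + 19.1)² = 251.96²; (x + 83.6)² + (y + 80.0)² = 43.77².
Subtracting the ST04 equation from the ST05 and ST06 equations removes the quadratic terms:
240.2 x − 38.2 y = -23264.34
-167.2 x − 160.0 y = 36903.83
Solving the 2×2 system: x ≈ -114.5, y ≈ -111.0 km.

-114.5 km east, -111.0 km north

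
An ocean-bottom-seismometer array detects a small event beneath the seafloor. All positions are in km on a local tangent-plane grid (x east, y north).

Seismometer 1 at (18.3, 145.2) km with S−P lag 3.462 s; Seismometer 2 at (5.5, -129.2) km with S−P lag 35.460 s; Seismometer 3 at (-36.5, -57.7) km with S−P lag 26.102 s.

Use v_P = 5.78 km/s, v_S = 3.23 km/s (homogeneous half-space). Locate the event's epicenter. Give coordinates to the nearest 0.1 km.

(-2.2, 130.3)

Distance from S−P lag: d = Δt · v_P v_S / (v_P − v_S) = Δt · (5.78·3.23)/(5.78−3.23) ≈ 7.3213·Δt.
So d_Seismometer 1 = 25.35, d_Seismometer 2 = 259.61, d_Seismometer 3 = 191.10 km.
Circle about each station: (x − 18.3)² + (y − 145.2)² = 25.35²; (x − 5.5)² + (y + 129.2)² = 259.61²; (x + 36.5)² + (y + 57.7)² = 191.10².
Subtracting the Seismometer 1 equation from the Seismometer 2 and Seismometer 3 equations removes the quadratic terms:
-25.6 x − 548.8 y = -71449.77
-109.6 x − 405.8 y = -52632.98
Solving the 2×2 system: x ≈ -2.2, y ≈ 130.3 km.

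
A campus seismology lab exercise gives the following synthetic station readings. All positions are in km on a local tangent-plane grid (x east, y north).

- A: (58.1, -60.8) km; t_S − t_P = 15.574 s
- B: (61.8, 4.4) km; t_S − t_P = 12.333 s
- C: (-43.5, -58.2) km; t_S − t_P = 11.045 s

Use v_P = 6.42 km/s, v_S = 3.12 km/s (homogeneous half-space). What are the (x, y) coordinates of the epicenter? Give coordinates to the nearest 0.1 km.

x ≈ -13.0 km, y ≈ 1.5 km

Distance from S−P lag: d = Δt · v_P v_S / (v_P − v_S) = Δt · (6.42·3.12)/(6.42−3.12) ≈ 6.0698·Δt.
So d_A = 94.53, d_B = 74.86, d_C = 67.04 km.
Circle about each station: (x − 58.1)² + (y + 60.8)² = 94.53²; (x − 61.8)² + (y − 4.4)² = 74.86²; (x + 43.5)² + (y + 58.2)² = 67.04².
Subtracting the A equation from the B and C equations removes the quadratic terms:
7.4 x + 130.4 y = 98.25
-203.2 x + 5.2 y = 2648.80
Solving the 2×2 system: x ≈ -13.0, y ≈ 1.5 km.
Check against A (with the unrounded x, y): √((x − 58.1)²+(y + 60.8)²) = 94.53 ≈ 94.53 km. ✓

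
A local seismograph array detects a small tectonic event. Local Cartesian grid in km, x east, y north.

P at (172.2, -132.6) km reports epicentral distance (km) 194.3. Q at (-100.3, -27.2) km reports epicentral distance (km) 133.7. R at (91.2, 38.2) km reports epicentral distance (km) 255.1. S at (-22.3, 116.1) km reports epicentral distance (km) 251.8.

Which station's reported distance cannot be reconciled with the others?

Solve using three stations at a time. Using P, Q, S (subtract circle equations pairwise → linear system) gives (x, y) ≈ (-22.1, -135.7).
Distances from that point to each station vs reported:
  P: calculated 194.3 vs reported 194.3 → residual 0.0 km
  Q: calculated 133.8 vs reported 133.7 → residual 0.1 km
  R: calculated 207.6 vs reported 255.1 → residual 47.5 km
  S: calculated 251.8 vs reported 251.8 → residual 0.0 km
P, Q, S are mutually consistent (residuals ≈ 0); R is off by 47.5 km.

R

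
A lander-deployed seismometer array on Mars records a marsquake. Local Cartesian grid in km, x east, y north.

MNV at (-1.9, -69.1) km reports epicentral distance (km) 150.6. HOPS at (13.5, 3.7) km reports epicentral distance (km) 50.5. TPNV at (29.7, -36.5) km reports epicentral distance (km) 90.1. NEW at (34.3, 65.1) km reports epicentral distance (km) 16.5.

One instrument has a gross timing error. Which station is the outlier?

Solve using three stations at a time. Using HOPS, TPNV, NEW (subtract circle equations pairwise → linear system) gives (x, y) ≈ (22.8, 53.3).
Distances from that point to each station vs reported:
  MNV: calculated 124.9 vs reported 150.6 → residual 25.7 km
  HOPS: calculated 50.5 vs reported 50.5 → residual 0.0 km
  TPNV: calculated 90.1 vs reported 90.1 → residual 0.0 km
  NEW: calculated 16.5 vs reported 16.5 → residual 0.0 km
HOPS, TPNV, NEW are mutually consistent (residuals ≈ 0); MNV is off by 25.7 km.

MNV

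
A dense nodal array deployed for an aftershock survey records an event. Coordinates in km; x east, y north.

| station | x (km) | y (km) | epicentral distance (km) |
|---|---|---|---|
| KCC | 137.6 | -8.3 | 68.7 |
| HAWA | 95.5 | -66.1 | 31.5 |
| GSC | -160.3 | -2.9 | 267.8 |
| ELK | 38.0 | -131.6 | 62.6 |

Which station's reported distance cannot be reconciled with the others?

Solve using three stations at a time. Using HAWA, GSC, ELK (subtract circle equations pairwise → linear system) gives (x, y) ≈ (90.3, -97.2).
Distances from that point to each station vs reported:
  KCC: calculated 100.7 vs reported 68.7 → residual 32.0 km
  HAWA: calculated 31.5 vs reported 31.5 → residual 0.0 km
  GSC: calculated 267.8 vs reported 267.8 → residual 0.0 km
  ELK: calculated 62.6 vs reported 62.6 → residual 0.0 km
HAWA, GSC, ELK are mutually consistent (residuals ≈ 0); KCC is off by 32.0 km.

KCC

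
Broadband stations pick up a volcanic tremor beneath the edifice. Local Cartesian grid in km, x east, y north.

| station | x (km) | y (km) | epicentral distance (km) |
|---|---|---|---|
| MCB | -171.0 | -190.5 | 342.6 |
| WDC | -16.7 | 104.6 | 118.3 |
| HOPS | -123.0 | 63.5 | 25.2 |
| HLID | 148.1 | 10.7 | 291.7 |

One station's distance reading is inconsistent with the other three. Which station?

Solve using three stations at a time. Using WDC, HOPS, HLID (subtract circle equations pairwise → linear system) gives (x, y) ≈ (-133.6, 86.4).
Distances from that point to each station vs reported:
  MCB: calculated 279.4 vs reported 342.6 → residual 63.2 km
  WDC: calculated 118.3 vs reported 118.3 → residual 0.0 km
  HOPS: calculated 25.3 vs reported 25.2 → residual 0.1 km
  HLID: calculated 291.7 vs reported 291.7 → residual 0.0 km
WDC, HOPS, HLID are mutually consistent (residuals ≈ 0); MCB is off by 63.2 km.

MCB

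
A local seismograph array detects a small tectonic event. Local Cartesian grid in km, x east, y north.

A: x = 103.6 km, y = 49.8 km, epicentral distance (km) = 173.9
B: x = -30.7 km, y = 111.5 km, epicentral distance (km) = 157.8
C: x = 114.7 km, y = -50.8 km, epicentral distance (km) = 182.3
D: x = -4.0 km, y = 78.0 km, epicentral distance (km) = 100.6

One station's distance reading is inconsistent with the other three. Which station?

Solve using three stations at a time. Using A, C, D (subtract circle equations pairwise → linear system) gives (x, y) ≈ (-61.6, -4.5).
Distances from that point to each station vs reported:
  A: calculated 173.9 vs reported 173.9 → residual 0.0 km
  B: calculated 120.0 vs reported 157.8 → residual 37.8 km
  C: calculated 182.3 vs reported 182.3 → residual 0.0 km
  D: calculated 100.6 vs reported 100.6 → residual 0.0 km
A, C, D are mutually consistent (residuals ≈ 0); B is off by 37.8 km.

B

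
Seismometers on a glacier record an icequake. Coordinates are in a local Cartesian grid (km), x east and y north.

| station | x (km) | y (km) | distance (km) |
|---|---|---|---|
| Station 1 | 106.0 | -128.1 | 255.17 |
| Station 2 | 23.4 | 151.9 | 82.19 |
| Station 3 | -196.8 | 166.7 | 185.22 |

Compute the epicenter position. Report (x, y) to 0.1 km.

Circle about each station: (x − 106.0)² + (y + 128.1)² = 255.17²; (x − 23.4)² + (y − 151.9)² = 82.19²; (x + 196.8)² + (y − 166.7)² = 185.22².
Subtracting the Station 1 equation from the Station 2 and Station 3 equations removes the quadratic terms:
-165.2 x + 560.0 y = 54332.09
-605.6 x + 589.6 y = 69678.80
Solving the 2×2 system: x ≈ -28.9, y ≈ 88.5 km.
Check against Station 1 (with the unrounded x, y): √((x − 106.0)²+(y + 128.1)²) = 255.17 ≈ 255.17 km. ✓

x ≈ -28.9 km, y ≈ 88.5 km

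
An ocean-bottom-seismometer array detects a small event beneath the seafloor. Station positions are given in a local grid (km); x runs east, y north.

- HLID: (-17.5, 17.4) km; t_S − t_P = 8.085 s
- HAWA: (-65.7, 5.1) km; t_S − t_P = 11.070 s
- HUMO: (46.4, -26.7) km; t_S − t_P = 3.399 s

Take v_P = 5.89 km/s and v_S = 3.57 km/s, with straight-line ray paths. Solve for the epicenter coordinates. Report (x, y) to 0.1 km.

x ≈ 21.4 km, y ≈ -44.7 km

Distance from S−P lag: d = Δt · v_P v_S / (v_P − v_S) = Δt · (5.89·3.57)/(5.89−3.57) ≈ 9.0635·Δt.
So d_HLID = 73.28, d_HAWA = 100.33, d_HUMO = 30.81 km.
Circle about each station: (x + 17.5)² + (y − 17.4)² = 73.28²; (x + 65.7)² + (y − 5.1)² = 100.33²; (x − 46.4)² + (y + 26.7)² = 30.81².
Subtracting the HLID equation from the HAWA and HUMO equations removes the quadratic terms:
-96.4 x − 24.6 y = -962.66
127.8 x − 88.2 y = 6677.54
Solving the 2×2 system: x ≈ 21.4, y ≈ -44.7 km.
Check against HLID (with the unrounded x, y): √((x + 17.5)²+(y − 17.4)²) = 73.28 ≈ 73.28 km. ✓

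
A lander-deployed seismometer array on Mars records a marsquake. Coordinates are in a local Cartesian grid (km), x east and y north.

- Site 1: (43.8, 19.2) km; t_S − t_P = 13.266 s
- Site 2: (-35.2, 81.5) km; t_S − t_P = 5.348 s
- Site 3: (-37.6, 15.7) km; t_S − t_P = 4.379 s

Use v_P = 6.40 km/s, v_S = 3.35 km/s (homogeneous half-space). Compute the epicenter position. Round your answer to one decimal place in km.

Distance from S−P lag: d = Δt · v_P v_S / (v_P − v_S) = Δt · (6.40·3.35)/(6.40−3.35) ≈ 7.0295·Δt.
So d_Site 1 = 93.25, d_Site 2 = 37.59, d_Site 3 = 30.78 km.
Circle about each station: (x − 43.8)² + (y − 19.2)² = 93.25²; (x + 35.2)² + (y − 81.5)² = 37.59²; (x + 37.6)² + (y − 15.7)² = 30.78².
Subtracting the Site 1 equation from the Site 2 and Site 3 equations removes the quadratic terms:
-158.0 x + 124.6 y = 12876.76
-162.8 x − 7.0 y = 7121.32
Solving the 2×2 system: x ≈ -45.7, y ≈ 45.4 km.

-45.7 km east, 45.4 km north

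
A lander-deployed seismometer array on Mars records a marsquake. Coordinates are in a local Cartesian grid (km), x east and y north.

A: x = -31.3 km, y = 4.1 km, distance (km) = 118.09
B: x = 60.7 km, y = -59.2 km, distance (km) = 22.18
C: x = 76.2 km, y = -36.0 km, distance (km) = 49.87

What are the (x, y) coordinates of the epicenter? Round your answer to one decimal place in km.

x ≈ 52.0 km, y ≈ -79.6 km

Circle about each station: (x + 31.3)² + (y − 4.1)² = 118.09²; (x − 60.7)² + (y + 59.2)² = 22.18²; (x − 76.2)² + (y + 36.0)² = 49.87².
Subtracting the A equation from the B and C equations removes the quadratic terms:
184.0 x − 126.6 y = 19645.93
215.0 x − 80.2 y = 17564.17
Solving the 2×2 system: x ≈ 52.0, y ≈ -79.6 km.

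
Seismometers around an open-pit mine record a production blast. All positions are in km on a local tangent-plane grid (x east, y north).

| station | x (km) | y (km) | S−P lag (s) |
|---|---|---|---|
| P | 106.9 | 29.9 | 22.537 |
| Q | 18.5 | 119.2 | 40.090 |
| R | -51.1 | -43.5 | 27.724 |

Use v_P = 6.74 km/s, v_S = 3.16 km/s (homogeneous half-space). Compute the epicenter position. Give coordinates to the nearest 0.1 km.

(102.3, -104.1)

Distance from S−P lag: d = Δt · v_P v_S / (v_P − v_S) = Δt · (6.74·3.16)/(6.74−3.16) ≈ 5.9493·Δt.
So d_P = 134.08, d_Q = 238.51, d_R = 164.94 km.
Circle about each station: (x − 106.9)² + (y − 29.9)² = 134.08²; (x − 18.5)² + (y − 119.2)² = 238.51²; (x + 51.1)² + (y + 43.5)² = 164.94².
Subtracting the P equation from the Q and R equations removes the quadratic terms:
-176.8 x + 178.6 y = -36680.30
-316.0 x − 146.8 y = -17045.92
Solving the 2×2 system: x ≈ 102.3, y ≈ -104.1 km.
Check against P (with the unrounded x, y): √((x − 106.9)²+(y − 29.9)²) = 134.08 ≈ 134.08 km. ✓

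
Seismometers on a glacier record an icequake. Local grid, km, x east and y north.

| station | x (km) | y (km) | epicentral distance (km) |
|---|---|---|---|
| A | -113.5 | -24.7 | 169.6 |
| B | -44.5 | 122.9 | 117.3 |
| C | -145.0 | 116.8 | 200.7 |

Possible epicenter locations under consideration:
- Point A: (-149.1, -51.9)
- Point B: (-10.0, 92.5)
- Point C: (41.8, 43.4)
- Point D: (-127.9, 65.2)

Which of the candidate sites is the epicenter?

Point C

For each candidate, compare |candidate − station| to the reported distance:
Point A: residuals A 124.8, B 86.4, C 32.0 → max 124.8 km
Point B: residuals A 13.2, B 71.3, C 63.5 → max 71.3 km
Point C: residuals A 0.0, B 0.0, C 0.0 → max 0.0 km
Point D: residuals A 78.6, B 15.9, C 146.3 → max 146.3 km
Only Point C has all residuals ≈ 0.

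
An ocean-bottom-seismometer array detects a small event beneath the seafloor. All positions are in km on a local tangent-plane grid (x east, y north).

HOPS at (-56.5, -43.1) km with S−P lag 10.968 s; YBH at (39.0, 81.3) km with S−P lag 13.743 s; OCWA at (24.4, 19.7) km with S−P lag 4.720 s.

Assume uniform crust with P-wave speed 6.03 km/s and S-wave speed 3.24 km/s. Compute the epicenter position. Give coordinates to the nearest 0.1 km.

Distance from S−P lag: d = Δt · v_P v_S / (v_P − v_S) = Δt · (6.03·3.24)/(6.03−3.24) ≈ 7.0026·Δt.
So d_HOPS = 76.80, d_YBH = 96.24, d_OCWA = 33.05 km.
Circle about each station: (x + 56.5)² + (y + 43.1)² = 76.80²; (x − 39.0)² + (y − 81.3)² = 96.24²; (x − 24.4)² + (y − 19.7)² = 33.05².
Subtracting pairs of circle equations eliminates x²+y² and gives linear equations (the radical axes):
191.0 x + 248.8 y = -283.07
161.8 x + 125.6 y = 739.53
Solving the 2×2 system: x ≈ 13.5, y ≈ -11.5 km.

(13.5, -11.5)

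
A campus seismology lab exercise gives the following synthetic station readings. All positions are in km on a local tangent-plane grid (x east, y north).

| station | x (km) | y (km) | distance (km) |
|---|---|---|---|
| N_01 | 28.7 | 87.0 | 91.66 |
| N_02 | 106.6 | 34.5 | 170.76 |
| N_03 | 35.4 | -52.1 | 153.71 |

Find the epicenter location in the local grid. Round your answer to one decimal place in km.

x ≈ -60.9 km, y ≈ 67.7 km

Circle about each station: (x − 28.7)² + (y − 87.0)² = 91.66²; (x − 106.6)² + (y − 34.5)² = 170.76²; (x − 35.4)² + (y + 52.1)² = 153.71².
Subtracting the N_01 equation from the N_02 and N_03 equations removes the quadratic terms:
155.8 x − 105.0 y = -16596.30
13.4 x − 278.2 y = -19650.33
Solving the 2×2 system: x ≈ -60.9, y ≈ 67.7 km.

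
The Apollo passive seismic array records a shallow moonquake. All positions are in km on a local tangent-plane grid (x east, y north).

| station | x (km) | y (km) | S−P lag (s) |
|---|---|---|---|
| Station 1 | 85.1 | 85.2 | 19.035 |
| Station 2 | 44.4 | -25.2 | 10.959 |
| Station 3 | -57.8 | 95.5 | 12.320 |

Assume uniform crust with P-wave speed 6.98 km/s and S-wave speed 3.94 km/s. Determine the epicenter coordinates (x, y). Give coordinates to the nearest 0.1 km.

-54.3 km east, -15.9 km north

Distance from S−P lag: d = Δt · v_P v_S / (v_P − v_S) = Δt · (6.98·3.94)/(6.98−3.94) ≈ 9.0464·Δt.
So d_Station 1 = 172.20, d_Station 2 = 99.14, d_Station 3 = 111.45 km.
Circle about each station: (x − 85.1)² + (y − 85.2)² = 172.20²; (x − 44.4)² + (y + 25.2)² = 99.14²; (x + 57.8)² + (y − 95.5)² = 111.45².
Subtracting the Station 1 equation from the Station 2 and Station 3 equations removes the quadratic terms:
-81.4 x − 220.8 y = 7929.45
-285.8 x + 20.6 y = 15191.78
Solving the 2×2 system: x ≈ -54.3, y ≈ -15.9 km.
Check against Station 1 (with the unrounded x, y): √((x − 85.1)²+(y − 85.2)²) = 172.20 ≈ 172.20 km. ✓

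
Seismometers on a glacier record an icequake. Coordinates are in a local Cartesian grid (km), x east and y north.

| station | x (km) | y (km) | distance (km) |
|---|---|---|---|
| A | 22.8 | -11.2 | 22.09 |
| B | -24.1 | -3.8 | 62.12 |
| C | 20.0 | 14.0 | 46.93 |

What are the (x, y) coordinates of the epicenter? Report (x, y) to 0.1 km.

x ≈ 31.5 km, y ≈ -31.5 km

Circle about each station: (x − 22.8)² + (y + 11.2)² = 22.09²; (x + 24.1)² + (y + 3.8)² = 62.12²; (x − 20.0)² + (y − 14.0)² = 46.93².
Subtracting the A equation from the B and C equations removes the quadratic terms:
-93.8 x + 14.8 y = -3420.96
-5.6 x + 50.4 y = -1763.74
Solving the 2×2 system: x ≈ 31.5, y ≈ -31.5 km.
Check against A (with the unrounded x, y): √((x − 22.8)²+(y + 11.2)²) = 22.08 ≈ 22.09 km. ✓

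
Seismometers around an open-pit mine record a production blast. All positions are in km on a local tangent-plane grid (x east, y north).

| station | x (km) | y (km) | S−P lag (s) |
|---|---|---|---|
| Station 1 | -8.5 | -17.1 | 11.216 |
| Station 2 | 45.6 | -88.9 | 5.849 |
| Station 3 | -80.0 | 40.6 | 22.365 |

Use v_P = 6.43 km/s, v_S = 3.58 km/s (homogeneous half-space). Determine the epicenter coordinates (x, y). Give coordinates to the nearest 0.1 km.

Distance from S−P lag: d = Δt · v_P v_S / (v_P − v_S) = Δt · (6.43·3.58)/(6.43−3.58) ≈ 8.0770·Δt.
So d_Station 1 = 90.59, d_Station 2 = 47.24, d_Station 3 = 180.64 km.
Circle about each station: (x + 8.5)² + (y + 17.1)² = 90.59²; (x − 45.6)² + (y + 88.9)² = 47.24²; (x + 80.0)² + (y − 40.6)² = 180.64².
Subtracting the Station 1 equation from the Station 2 and Station 3 equations removes the quadratic terms:
108.2 x − 143.6 y = 15592.84
-143.0 x + 115.4 y = -16740.56
Solving the 2×2 system: x ≈ 75.1, y ≈ -52.0 km.

75.1 km east, -52.0 km north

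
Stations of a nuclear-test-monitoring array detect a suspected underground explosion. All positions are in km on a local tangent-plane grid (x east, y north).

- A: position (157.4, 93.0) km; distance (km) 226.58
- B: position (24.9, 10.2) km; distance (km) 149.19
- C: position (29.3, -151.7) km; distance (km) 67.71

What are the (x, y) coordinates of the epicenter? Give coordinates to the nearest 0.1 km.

Circle about each station: (x − 157.4)² + (y − 93.0)² = 226.58²; (x − 24.9)² + (y − 10.2)² = 149.19²; (x − 29.3)² + (y + 151.7)² = 67.71².
Subtracting the A equation from the B and C equations removes the quadratic terms:
-265.0 x − 165.6 y = -3618.87
-256.2 x − 489.4 y = 37201.47
Solving the 2×2 system: x ≈ 90.9, y ≈ -123.6 km.

(90.9, -123.6)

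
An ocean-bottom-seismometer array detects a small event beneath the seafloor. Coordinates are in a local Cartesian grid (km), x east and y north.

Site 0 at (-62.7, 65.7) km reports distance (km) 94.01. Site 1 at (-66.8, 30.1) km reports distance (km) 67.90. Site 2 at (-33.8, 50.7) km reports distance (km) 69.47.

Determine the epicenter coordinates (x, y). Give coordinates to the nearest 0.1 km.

x ≈ -17.8 km, y ≈ -16.9 km

Circle about each station: (x + 62.7)² + (y − 65.7)² = 94.01²; (x + 66.8)² + (y − 30.1)² = 67.90²; (x + 33.8)² + (y − 50.7)² = 69.47².
Subtracting pairs of circle equations eliminates x²+y² and gives linear equations (the radical axes):
-8.2 x − 71.2 y = 1347.94
57.8 x − 30.0 y = -523.05
Solving the 2×2 system: x ≈ -17.8, y ≈ -16.9 km.
Check against Site 0 (with the unrounded x, y): √((x + 62.7)²+(y − 65.7)²) = 93.99 ≈ 94.01 km. ✓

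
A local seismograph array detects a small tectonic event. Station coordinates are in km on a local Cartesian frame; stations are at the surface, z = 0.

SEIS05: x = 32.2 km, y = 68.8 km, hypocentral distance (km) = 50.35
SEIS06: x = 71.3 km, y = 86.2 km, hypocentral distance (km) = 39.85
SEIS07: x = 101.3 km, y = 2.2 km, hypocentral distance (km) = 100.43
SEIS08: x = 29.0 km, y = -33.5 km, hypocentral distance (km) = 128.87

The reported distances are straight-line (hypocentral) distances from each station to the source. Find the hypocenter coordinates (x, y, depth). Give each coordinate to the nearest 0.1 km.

Each station gives a sphere (x−x_i)² + (y−y_i)² + z² = d_i² (stations at z=0).
Subtracting the SEIS05 sphere from SEIS06 and SEIS07: z² cancels, leaving linear equations in x and y:
78.2 x + 34.8 y = 7690.95
138.2 x − 133.2 y = -3054.81
Solving: x ≈ 60.302, y ≈ 85.499 km (keep extra digits for the depth step; rounded: 60.3, 85.5).
Then from the SEIS05 sphere: z² = 50.35² − (x − 32.2)² − (y − 68.8)² with x = 60.302, y = 85.499, so z ≈ 38.295 ≈ 38.3 km.

(60.3, 85.5, 38.3)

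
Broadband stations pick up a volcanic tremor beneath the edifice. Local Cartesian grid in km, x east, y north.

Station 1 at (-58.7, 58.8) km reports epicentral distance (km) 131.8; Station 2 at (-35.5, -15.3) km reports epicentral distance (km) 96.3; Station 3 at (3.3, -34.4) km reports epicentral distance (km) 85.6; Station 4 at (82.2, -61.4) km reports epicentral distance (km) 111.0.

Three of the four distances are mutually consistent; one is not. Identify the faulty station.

Solve using three stations at a time. Using Station 2, Station 3, Station 4 (subtract circle equations pairwise → linear system) gives (x, y) ≈ (41.8, 41.9).
Distances from that point to each station vs reported:
  Station 1: calculated 101.9 vs reported 131.8 → residual 29.9 km
  Station 2: calculated 96.2 vs reported 96.3 → residual 0.1 km
  Station 3: calculated 85.4 vs reported 85.6 → residual 0.2 km
  Station 4: calculated 110.9 vs reported 111.0 → residual 0.1 km
Station 2, Station 3, Station 4 are mutually consistent (residuals ≈ 0); Station 1 is off by 29.9 km.

Station 1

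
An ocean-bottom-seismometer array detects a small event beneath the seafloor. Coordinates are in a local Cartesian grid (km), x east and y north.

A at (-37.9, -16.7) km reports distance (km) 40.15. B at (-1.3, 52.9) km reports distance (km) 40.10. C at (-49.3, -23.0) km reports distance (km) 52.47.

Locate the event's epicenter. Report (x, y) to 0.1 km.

-12.5 km east, 14.4 km north

Circle about each station: (x + 37.9)² + (y + 16.7)² = 40.15²; (x + 1.3)² + (y − 52.9)² = 40.10²; (x + 49.3)² + (y + 23.0)² = 52.47².
Subtracting pairs of circle equations eliminates x²+y² and gives linear equations (the radical axes):
73.2 x + 139.2 y = 1088.81
-22.8 x − 12.6 y = 103.11
Solving the 2×2 system: x ≈ -12.5, y ≈ 14.4 km.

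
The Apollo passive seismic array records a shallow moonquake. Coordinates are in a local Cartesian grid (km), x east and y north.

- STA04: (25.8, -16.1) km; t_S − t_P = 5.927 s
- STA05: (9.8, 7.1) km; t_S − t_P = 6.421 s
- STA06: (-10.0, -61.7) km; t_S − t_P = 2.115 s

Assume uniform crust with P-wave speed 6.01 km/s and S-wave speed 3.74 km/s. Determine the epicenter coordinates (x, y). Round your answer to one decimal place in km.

Distance from S−P lag: d = Δt · v_P v_S / (v_P − v_S) = Δt · (6.01·3.74)/(6.01−3.74) ≈ 9.9019·Δt.
So d_STA04 = 58.69, d_STA05 = 63.58, d_STA06 = 20.94 km.
Circle about each station: (x − 25.8)² + (y + 16.1)² = 58.69²; (x − 9.8)² + (y − 7.1)² = 63.58²; (x + 10.0)² + (y + 61.7)² = 20.94².
Subtracting pairs of circle equations eliminates x²+y² and gives linear equations (the radical axes):
-32.0 x + 46.4 y = -1376.30
-71.6 x − 91.2 y = 5988.07
Solving the 2×2 system: x ≈ -24.4, y ≈ -46.5 km.

x ≈ -24.4 km, y ≈ -46.5 km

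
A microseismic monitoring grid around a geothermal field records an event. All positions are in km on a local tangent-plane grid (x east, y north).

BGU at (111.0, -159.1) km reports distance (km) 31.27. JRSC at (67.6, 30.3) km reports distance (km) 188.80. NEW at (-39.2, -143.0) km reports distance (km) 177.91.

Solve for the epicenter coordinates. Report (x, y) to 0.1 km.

Circle about each station: (x − 111.0)² + (y + 159.1)² = 31.27²; (x − 67.6)² + (y − 30.3)² = 188.80²; (x + 39.2)² + (y + 143.0)² = 177.91².
Subtracting pairs of circle equations eliminates x²+y² and gives linear equations (the radical axes):
-86.8 x + 378.8 y = -66813.59
-300.4 x + 32.2 y = -46322.33
Solving the 2×2 system: x ≈ 138.7, y ≈ -144.6 km.
Check against BGU (with the unrounded x, y): √((x − 111.0)²+(y + 159.1)²) = 31.27 ≈ 31.27 km. ✓

138.7 km east, -144.6 km north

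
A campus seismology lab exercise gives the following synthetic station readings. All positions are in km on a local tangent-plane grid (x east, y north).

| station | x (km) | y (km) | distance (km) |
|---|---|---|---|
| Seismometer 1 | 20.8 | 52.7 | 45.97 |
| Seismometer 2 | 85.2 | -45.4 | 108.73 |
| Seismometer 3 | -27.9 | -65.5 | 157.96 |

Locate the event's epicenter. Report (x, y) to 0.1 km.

x ≈ 65.9 km, y ≈ 61.6 km

Circle about each station: (x − 20.8)² + (y − 52.7)² = 45.97²; (x − 85.2)² + (y + 45.4)² = 108.73²; (x + 27.9)² + (y + 65.5)² = 157.96².
Subtracting pairs of circle equations eliminates x²+y² and gives linear equations (the radical axes):
128.8 x − 196.2 y = -3598.70
-97.4 x − 236.4 y = -20979.39
Solving the 2×2 system: x ≈ 65.9, y ≈ 61.6 km.
Check against Seismometer 1 (with the unrounded x, y): √((x − 20.8)²+(y − 52.7)²) = 45.96 ≈ 45.97 km. ✓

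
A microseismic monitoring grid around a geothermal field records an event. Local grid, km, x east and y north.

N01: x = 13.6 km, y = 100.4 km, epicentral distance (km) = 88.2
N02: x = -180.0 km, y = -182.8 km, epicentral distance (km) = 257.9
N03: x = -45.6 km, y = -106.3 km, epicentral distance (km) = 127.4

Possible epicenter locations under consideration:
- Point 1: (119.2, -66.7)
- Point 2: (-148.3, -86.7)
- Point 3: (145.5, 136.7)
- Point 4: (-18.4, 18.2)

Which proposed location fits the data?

For each candidate, compare |candidate − station| to the reported distance:
Point 1: residuals N01 109.5, N02 63.0, N03 42.1 → max 109.5 km
Point 2: residuals N01 159.2, N02 156.7, N03 22.8 → max 159.2 km
Point 3: residuals N01 48.6, N02 198.2, N03 181.7 → max 198.2 km
Point 4: residuals N01 0.0, N02 0.0, N03 0.0 → max 0.0 km
Only Point 4 has all residuals ≈ 0.

Point 4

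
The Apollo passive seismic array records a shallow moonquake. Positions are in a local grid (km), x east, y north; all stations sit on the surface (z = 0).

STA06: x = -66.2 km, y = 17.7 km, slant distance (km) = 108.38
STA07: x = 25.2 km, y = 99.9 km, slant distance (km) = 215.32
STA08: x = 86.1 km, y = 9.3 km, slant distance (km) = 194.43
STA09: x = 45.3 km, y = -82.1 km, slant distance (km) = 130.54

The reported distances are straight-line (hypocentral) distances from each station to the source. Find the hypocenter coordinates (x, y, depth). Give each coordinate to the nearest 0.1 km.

(-81.0, -84.5, 32.9)

Each station gives a sphere (x−x_i)² + (y−y_i)² + z² = d_i² (stations at z=0).
Subtracting the STA06 sphere from STA07 and STA08: z² cancels, leaving linear equations in x and y:
182.8 x + 164.4 y = -28697.16
304.6 x − 16.8 y = -23252.83
Solving: x ≈ -80.999, y ≈ -84.492 km (keep extra digits for the depth step; rounded: -81.0, -84.5).
Then from the STA06 sphere: z² = 108.38² − (x + 66.2)² − (y − 17.7)² with x = -80.999, y = -84.492, so z ≈ 32.924 ≈ 32.9 km.
Check against STA09 (with the unrounded solution): distance 130.54 ≈ 130.54 km. ✓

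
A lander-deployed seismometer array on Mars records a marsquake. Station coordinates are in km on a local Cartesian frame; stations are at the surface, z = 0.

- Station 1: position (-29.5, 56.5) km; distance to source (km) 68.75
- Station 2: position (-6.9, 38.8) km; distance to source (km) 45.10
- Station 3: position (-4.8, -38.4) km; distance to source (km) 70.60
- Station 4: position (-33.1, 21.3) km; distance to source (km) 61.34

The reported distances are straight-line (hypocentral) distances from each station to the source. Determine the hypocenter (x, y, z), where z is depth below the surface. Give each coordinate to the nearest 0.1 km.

x ≈ 19.7 km, y ≈ 20.0 km, depth ≈ 31.2 km

Each station gives a sphere (x−x_i)² + (y−y_i)² + z² = d_i² (stations at z=0).
Subtracting the Station 1 sphere from Station 2 and Station 3: z² cancels, leaving linear equations in x and y:
45.2 x − 35.4 y = 183.10
49.4 x − 189.8 y = -2822.70
Solving: x ≈ 19.718, y ≈ 20.004 km (keep extra digits for the depth step; rounded: 19.7, 20.0).
Then from the Station 1 sphere: z² = 68.75² − (x + 29.5)² − (y − 56.5)² with x = 19.718, y = 20.004, so z ≈ 31.180 ≈ 31.2 km.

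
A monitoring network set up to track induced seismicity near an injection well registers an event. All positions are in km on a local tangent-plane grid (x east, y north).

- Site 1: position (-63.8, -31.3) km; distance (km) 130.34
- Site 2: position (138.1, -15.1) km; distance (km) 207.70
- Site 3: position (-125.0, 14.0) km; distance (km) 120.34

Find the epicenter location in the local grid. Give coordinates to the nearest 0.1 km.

Circle about each station: (x + 63.8)² + (y + 31.3)² = 130.34²; (x − 138.1)² + (y + 15.1)² = 207.70²; (x + 125.0)² + (y − 14.0)² = 120.34².
Subtracting the Site 1 equation from the Site 2 and Site 3 equations removes the quadratic terms:
403.8 x + 32.4 y = -11901.28
-122.4 x + 90.6 y = 13277.67
Solving the 2×2 system: x ≈ -37.2, y ≈ 96.3 km.
Check against Site 1 (with the unrounded x, y): √((x + 63.8)²+(y + 31.3)²) = 130.34 ≈ 130.34 km. ✓

(-37.2, 96.3)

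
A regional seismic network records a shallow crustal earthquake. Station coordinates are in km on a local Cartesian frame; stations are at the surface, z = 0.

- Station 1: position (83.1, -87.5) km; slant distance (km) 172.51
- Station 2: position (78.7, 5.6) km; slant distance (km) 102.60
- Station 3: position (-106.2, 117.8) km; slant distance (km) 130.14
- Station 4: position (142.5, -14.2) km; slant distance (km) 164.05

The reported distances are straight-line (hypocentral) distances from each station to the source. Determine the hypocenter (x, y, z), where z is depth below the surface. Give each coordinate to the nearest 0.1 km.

Each station gives a sphere (x−x_i)² + (y−y_i)² + z² = d_i² (stations at z=0).
Subtracting the Station 1 sphere from Station 2 and Station 3: z² cancels, leaving linear equations in x and y:
-8.8 x + 186.2 y = 10896.13
-378.6 x + 410.6 y = 23416.70
Solving: x ≈ 1.701, y ≈ 58.599 km (keep extra digits for the depth step; rounded: 1.7, 58.6).
Then from the Station 1 sphere: z² = 172.51² − (x − 83.1)² − (y + 87.5)² with x = 1.701, y = 58.599, so z ≈ 42.296 ≈ 42.3 km.

x ≈ 1.7 km, y ≈ 58.6 km, depth ≈ 42.3 km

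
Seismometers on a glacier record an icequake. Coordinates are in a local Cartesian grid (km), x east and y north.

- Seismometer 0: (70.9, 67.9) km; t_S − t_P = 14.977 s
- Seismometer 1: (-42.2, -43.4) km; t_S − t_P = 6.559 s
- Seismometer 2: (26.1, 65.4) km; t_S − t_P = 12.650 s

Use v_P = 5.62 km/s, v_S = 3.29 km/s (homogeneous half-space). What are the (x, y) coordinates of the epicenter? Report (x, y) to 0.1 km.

x ≈ 8.9 km, y ≈ -33.5 km

Distance from S−P lag: d = Δt · v_P v_S / (v_P − v_S) = Δt · (5.62·3.29)/(5.62−3.29) ≈ 7.9355·Δt.
So d_Seismometer 0 = 118.85, d_Seismometer 1 = 52.05, d_Seismometer 2 = 100.38 km.
Circle about each station: (x − 70.9)² + (y − 67.9)² = 118.85²; (x + 42.2)² + (y + 43.4)² = 52.05²; (x − 26.1)² + (y − 65.4)² = 100.38².
Subtracting the Seismometer 0 equation from the Seismometer 1 and Seismometer 2 equations removes the quadratic terms:
-226.2 x − 222.6 y = 5443.30
-89.6 x − 5.0 y = -629.67
Solving the 2×2 system: x ≈ 8.9, y ≈ -33.5 km.
Check against Seismometer 0 (with the unrounded x, y): √((x − 70.9)²+(y − 67.9)²) = 118.85 ≈ 118.85 km. ✓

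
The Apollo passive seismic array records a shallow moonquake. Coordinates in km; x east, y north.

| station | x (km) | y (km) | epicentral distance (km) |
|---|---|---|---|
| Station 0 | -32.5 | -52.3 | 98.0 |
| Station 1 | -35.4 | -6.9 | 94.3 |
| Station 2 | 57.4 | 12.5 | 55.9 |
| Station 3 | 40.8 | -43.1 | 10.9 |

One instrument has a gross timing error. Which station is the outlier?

Station 0

Solve using three stations at a time. Using Station 1, Station 2, Station 3 (subtract circle equations pairwise → linear system) gives (x, y) ≈ (51.7, -43.1).
Distances from that point to each station vs reported:
  Station 0: calculated 84.7 vs reported 98.0 → residual 13.3 km
  Station 1: calculated 94.3 vs reported 94.3 → residual 0.0 km
  Station 2: calculated 55.9 vs reported 55.9 → residual 0.0 km
  Station 3: calculated 10.9 vs reported 10.9 → residual 0.0 km
Station 1, Station 2, Station 3 are mutually consistent (residuals ≈ 0); Station 0 is off by 13.3 km.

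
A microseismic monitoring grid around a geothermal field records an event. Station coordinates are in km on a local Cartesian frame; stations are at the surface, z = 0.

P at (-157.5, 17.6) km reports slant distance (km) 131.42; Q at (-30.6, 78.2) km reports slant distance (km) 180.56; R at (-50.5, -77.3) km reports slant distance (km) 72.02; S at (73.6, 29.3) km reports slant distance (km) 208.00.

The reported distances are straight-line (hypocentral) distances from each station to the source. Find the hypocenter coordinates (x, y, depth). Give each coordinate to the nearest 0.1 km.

Each station gives a sphere (x−x_i)² + (y−y_i)² + z² = d_i² (stations at z=0).
Subtracting the P sphere from Q and R: z² cancels, leaving linear equations in x and y:
253.8 x + 121.2 y = -33395.11
214.0 x − 189.8 y = -4506.13
Solving: x ≈ -92.899, y ≈ -81.002 km (keep extra digits for the depth step; rounded: -92.9, -81.0).
Then from the P sphere: z² = 131.42² − (x + 157.5)² − (y − 17.6)² with x = -92.899, y = -81.002, so z ≈ 58.100 ≈ 58.1 km.

x ≈ -92.9 km, y ≈ -81.0 km, depth ≈ 58.1 km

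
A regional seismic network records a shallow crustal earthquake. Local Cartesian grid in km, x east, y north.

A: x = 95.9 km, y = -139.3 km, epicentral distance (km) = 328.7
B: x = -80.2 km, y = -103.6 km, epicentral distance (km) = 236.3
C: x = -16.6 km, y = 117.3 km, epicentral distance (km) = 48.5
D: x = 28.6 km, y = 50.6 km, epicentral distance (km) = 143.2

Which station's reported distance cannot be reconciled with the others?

Solve using three stations at a time. Using A, B, D (subtract circle equations pairwise → linear system) gives (x, y) ≈ (-88.9, 132.6).
Distances from that point to each station vs reported:
  A: calculated 328.7 vs reported 328.7 → residual 0.0 km
  B: calculated 236.3 vs reported 236.3 → residual 0.0 km
  C: calculated 73.9 vs reported 48.5 → residual 25.4 km
  D: calculated 143.3 vs reported 143.2 → residual 0.1 km
A, B, D are mutually consistent (residuals ≈ 0); C is off by 25.4 km.

C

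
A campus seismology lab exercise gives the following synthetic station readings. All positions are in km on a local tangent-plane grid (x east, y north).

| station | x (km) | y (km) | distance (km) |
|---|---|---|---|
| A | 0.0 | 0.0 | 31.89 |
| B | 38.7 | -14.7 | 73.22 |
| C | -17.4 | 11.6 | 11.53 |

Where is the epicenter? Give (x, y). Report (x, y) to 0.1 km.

Circle about each station: x² + y² = 31.89²; (x − 38.7)² + (y + 14.7)² = 73.22²; (x + 17.4)² + (y − 11.6)² = 11.53².
Subtracting the A equation from the B and C equations removes the quadratic terms:
77.4 x − 29.4 y = -2630.42
-34.8 x + 23.2 y = 1321.35
Solving the 2×2 system: x ≈ -28.7, y ≈ 13.9 km.

x ≈ -28.7 km, y ≈ 13.9 km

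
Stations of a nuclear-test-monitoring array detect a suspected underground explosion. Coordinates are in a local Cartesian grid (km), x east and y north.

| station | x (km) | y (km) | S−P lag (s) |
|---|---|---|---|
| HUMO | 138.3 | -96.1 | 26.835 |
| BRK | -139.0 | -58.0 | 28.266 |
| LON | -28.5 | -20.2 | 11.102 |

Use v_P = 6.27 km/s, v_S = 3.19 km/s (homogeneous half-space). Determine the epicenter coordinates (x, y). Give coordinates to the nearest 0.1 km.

Distance from S−P lag: d = Δt · v_P v_S / (v_P − v_S) = Δt · (6.27·3.19)/(6.27−3.19) ≈ 6.4939·Δt.
So d_HUMO = 174.26, d_BRK = 183.56, d_LON = 72.10 km.
Circle about each station: (x − 138.3)² + (y + 96.1)² = 174.26²; (x + 139.0)² + (y + 58.0)² = 183.56²; (x + 28.5)² + (y + 20.2)² = 72.10².
Subtracting the HUMO equation from the BRK and LON equations removes the quadratic terms:
-554.6 x + 76.2 y = -9004.83
-333.6 x + 151.8 y = -1973.67
Solving the 2×2 system: x ≈ 20.7, y ≈ 32.5 km.
Check against HUMO (with the unrounded x, y): √((x − 138.3)²+(y + 96.1)²) = 174.26 ≈ 174.26 km. ✓

x ≈ 20.7 km, y ≈ 32.5 km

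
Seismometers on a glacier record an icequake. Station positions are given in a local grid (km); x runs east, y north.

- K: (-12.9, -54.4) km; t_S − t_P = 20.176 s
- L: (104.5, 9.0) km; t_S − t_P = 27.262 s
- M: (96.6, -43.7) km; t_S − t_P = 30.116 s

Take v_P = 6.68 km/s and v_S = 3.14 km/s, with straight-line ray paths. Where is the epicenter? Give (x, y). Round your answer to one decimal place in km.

x ≈ -48.9 km, y ≈ 59.6 km

Distance from S−P lag: d = Δt · v_P v_S / (v_P − v_S) = Δt · (6.68·3.14)/(6.68−3.14) ≈ 5.9252·Δt.
So d_K = 119.55, d_L = 161.53, d_M = 178.44 km.
Circle about each station: (x + 12.9)² + (y + 54.4)² = 119.55²; (x − 104.5)² + (y − 9.0)² = 161.53²; (x − 96.6)² + (y + 43.7)² = 178.44².
Subtracting the K equation from the L and M equations removes the quadratic terms:
234.8 x + 126.8 y = -3924.26
219.0 x + 21.4 y = -9433.15
Solving the 2×2 system: x ≈ -48.9, y ≈ 59.6 km.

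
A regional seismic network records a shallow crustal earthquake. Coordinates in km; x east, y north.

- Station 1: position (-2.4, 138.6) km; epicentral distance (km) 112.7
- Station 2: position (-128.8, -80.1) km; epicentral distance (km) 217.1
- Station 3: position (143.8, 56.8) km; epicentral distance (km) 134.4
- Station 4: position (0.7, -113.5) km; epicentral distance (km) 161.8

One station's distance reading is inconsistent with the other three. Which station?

Station 3

Solve using three stations at a time. Using Station 1, Station 2, Station 4 (subtract circle equations pairwise → linear system) gives (x, y) ≈ (52.1, 39.9).
Distances from that point to each station vs reported:
  Station 1: calculated 112.7 vs reported 112.7 → residual 0.0 km
  Station 2: calculated 217.1 vs reported 217.1 → residual 0.0 km
  Station 3: calculated 93.2 vs reported 134.4 → residual 41.2 km
  Station 4: calculated 161.8 vs reported 161.8 → residual 0.0 km
Station 1, Station 2, Station 4 are mutually consistent (residuals ≈ 0); Station 3 is off by 41.2 km.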